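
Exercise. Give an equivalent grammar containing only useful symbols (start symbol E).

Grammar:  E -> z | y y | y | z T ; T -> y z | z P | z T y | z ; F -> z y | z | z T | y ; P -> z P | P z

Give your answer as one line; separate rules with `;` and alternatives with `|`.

E -> z | y y | y | z T; T -> y z | z T y | z

Generating nonterminals: {E, F, T}.
Reachable from E after that: {E, T}.
Removed useless symbols: {F, P} and every production mentioning them.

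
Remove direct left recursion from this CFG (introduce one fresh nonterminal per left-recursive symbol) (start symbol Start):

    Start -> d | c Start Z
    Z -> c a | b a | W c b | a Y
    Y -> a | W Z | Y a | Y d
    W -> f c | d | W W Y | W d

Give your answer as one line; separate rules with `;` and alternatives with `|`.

Start -> d | c Start Z; Z -> c a | b a | W c b | a Y; Y -> a Y1 | W Z Y1; W -> f c W1 | d W1; Y1 -> a Y1 | d Y1 | eps; W1 -> W Y W1 | d W1 | eps

Left recursion appears on Y, W.
For Y: α = {a, d}, β = {a, W Z}. Rewrite as Y → β Y1 and Y1 → α Y1 | ε.
For W: α = {W Y, d}, β = {f c, d}. Rewrite as W → β W1 and W1 → α W1 | ε.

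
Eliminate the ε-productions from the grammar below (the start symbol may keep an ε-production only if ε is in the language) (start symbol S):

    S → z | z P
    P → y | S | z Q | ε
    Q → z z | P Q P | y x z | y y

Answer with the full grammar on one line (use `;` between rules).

Nullable nonterminals: {P}.
ε ∉ L(G), so no ε-production is kept.
Add the nullable-subset variants: Q → P Q P gives P Q P | P Q | Q P.

S → z | z P; P → y | S | z Q; Q → z z | P Q P | P Q | Q P | y x z | y y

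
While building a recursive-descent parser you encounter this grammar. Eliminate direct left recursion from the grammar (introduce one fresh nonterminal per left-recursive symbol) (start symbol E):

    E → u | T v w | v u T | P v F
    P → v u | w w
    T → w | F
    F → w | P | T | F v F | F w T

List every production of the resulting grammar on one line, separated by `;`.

E → u | T v w | v u T | P v F; P → v u | w w; T → w | F; F → w F' | P F' | T F'; F' → v F F' | w T F' | ε

F is directly left-recursive.
For F: α = {v F, w T}, β = {w, P, T}. Rewrite as F → β F' and F' → α F' | ε.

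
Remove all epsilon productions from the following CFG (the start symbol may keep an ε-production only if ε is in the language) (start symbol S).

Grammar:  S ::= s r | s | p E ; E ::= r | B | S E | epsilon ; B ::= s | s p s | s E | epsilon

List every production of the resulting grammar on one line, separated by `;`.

The nullable symbols are {B, E}.
ε ∉ L(G), so no ε-production is kept.
Add the nullable-subset variants: S → p E gives p E | p. E → S E gives S E | S.

S ::= s r | s | p E | p; E ::= r | B | S E | S; B ::= s | s p s | s E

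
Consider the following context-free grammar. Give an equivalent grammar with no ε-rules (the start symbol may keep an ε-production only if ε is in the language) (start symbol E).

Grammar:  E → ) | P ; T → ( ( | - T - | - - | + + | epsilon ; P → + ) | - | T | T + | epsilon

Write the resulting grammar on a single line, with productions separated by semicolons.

E → ) | P | epsilon; T → ( ( | - T - | - - | + +; P → + ) | - | T | T + | +

The nullable symbols are {E, P, T}.
ε ∈ L(G) since E is nullable, so keep E → ε.
Expand every rule over subsets of its nullable positions: T → - T - gives - T - | - -. P → T + gives T + | +.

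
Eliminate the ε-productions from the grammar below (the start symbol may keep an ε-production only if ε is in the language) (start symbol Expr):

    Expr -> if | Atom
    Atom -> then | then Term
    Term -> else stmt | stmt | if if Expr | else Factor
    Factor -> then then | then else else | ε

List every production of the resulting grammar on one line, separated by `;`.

Nullable nonterminals: {Factor}.
ε ∉ L(G), so no ε-production is kept.
For each production, add variants omitting each subset of nullable occurrences: Term → else Factor gives else Factor | else.

Expr -> if | Atom; Atom -> then | then Term; Term -> else stmt | stmt | if if Expr | else Factor | else; Factor -> then then | then else else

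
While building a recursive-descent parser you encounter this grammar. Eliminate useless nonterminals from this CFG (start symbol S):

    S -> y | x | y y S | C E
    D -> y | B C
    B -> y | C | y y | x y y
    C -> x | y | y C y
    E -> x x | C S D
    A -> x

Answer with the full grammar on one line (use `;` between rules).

Generating nonterminals: {A, B, C, D, E, S}.
Reachable from S after that: {B, C, D, E, S}.
Removed useless symbols: {A} and every production mentioning them.

S -> y | x | y y S | C E; D -> y | B C; B -> y | C | y y | x y y; C -> x | y | y C y; E -> x x | C S D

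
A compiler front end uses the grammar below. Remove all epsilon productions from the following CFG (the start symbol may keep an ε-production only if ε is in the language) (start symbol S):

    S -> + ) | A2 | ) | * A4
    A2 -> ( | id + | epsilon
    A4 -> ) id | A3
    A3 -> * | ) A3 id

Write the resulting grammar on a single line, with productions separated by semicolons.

Nullable set = {A2, S}.
ε ∈ L(G) since S is nullable, so keep S → ε.

S -> + ) | A2 | ) | * A4 | epsilon; A2 -> ( | id +; A4 -> ) id | A3; A3 -> * | ) A3 id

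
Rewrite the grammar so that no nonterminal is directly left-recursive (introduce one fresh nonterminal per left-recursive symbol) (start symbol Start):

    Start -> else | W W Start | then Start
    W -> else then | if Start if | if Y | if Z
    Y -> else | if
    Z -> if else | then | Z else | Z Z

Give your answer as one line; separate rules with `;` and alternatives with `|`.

Start -> else | W W Start | then Start; W -> else then | if Start if | if Y | if Z; Y -> else | if; Z -> if else Z1 | then Z1; Z1 -> else Z1 | Z Z1 | ε

Directly left-recursive nonterminal: Z.
For Z: α = {else, Z}, β = {if else, then}. Rewrite as Z → β Z1 and Z1 → α Z1 | ε.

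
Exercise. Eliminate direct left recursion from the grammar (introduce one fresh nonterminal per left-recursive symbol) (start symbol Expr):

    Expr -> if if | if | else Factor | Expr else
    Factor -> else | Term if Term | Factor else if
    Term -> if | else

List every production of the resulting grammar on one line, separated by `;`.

Left recursion appears on Expr, Factor.
For Expr: α = {else}, β = {if if, if, else Factor}. Rewrite as Expr → β Expr1 and Expr1 → α Expr1 | ε.
For Factor: α = {else if}, β = {else, Term if Term}. Rewrite as Factor → β Factor1 and Factor1 → α Factor1 | ε.

Expr -> if if Expr1 | if Expr1 | else Factor Expr1; Factor -> else Factor1 | Term if Term Factor1; Term -> if | else; Expr1 -> else Expr1 | epsilon; Factor1 -> else if Factor1 | epsilon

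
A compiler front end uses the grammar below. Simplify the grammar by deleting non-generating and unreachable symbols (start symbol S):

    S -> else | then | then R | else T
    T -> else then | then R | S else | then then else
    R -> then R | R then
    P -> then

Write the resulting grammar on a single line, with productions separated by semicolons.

S -> else | then | else T; T -> else then | S else | then then else

Generating nonterminals: {P, S, T}.
Reachable from S after that: {S, T}.
Removed useless symbols: {P, R} and every production mentioning them.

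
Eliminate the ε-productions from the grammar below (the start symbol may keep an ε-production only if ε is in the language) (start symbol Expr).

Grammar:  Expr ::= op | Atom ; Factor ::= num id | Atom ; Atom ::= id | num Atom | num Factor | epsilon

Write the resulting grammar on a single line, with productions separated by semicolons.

Expr ::= op | Atom | ε; Factor ::= num id | Atom; Atom ::= id | num Atom | num | num Factor

Nullable set = {Atom, Expr, Factor}.
ε ∈ L(G) since Expr is nullable, so keep Expr → ε.
For each production, add variants omitting each subset of nullable occurrences: Atom → num Atom gives num Atom | num.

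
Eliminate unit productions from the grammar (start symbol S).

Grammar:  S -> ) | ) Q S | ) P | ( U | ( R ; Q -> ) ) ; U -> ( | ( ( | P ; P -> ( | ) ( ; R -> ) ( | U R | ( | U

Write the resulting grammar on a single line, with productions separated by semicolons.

Unit pairs: R ⇒* {P, U}; U ⇒* {P}.
For every A with A ⇒* B via unit rules, add B's non-unit alternatives to A; then delete every rule of the form X → Y.

S -> ) | ) Q S | ) P | ( U | ( R; Q -> ) ); U -> ( | ( ( | ) (; P -> ( | ) (; R -> ( | ( ( | ) ( | U R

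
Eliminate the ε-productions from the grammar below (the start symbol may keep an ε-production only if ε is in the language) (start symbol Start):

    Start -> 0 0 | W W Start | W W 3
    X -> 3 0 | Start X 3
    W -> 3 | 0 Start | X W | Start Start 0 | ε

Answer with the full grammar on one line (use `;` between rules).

Nullable set = {W}.
ε ∉ L(G), so no ε-production is kept.
Expand every rule over subsets of its nullable positions: Start → W W Start gives W W Start | W Start. Start → W W 3 gives W W 3 | W 3 | 3. W → X W gives X W | X.

Start -> 0 0 | W W Start | W Start | W W 3 | W 3 | 3; X -> 3 0 | Start X 3; W -> 3 | 0 Start | X W | X | Start Start 0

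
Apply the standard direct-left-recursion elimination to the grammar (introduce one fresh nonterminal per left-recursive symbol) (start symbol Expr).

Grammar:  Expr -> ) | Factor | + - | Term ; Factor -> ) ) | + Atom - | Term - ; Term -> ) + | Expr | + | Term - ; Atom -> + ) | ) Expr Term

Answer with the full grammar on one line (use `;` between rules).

Expr -> ) | Factor | + - | Term; Factor -> ) ) | + Atom - | Term -; Term -> ) + Term1 | Expr Term1 | + Term1; Atom -> + ) | ) Expr Term; Term1 -> - Term1 | ε

Term is directly left-recursive.
For Term: α = {-}, β = {) +, Expr, +}. Rewrite as Term → β Term1 and Term1 → α Term1 | ε.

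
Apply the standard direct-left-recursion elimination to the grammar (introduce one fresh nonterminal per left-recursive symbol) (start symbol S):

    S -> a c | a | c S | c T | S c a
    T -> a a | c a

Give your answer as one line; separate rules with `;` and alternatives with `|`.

S -> a c S' | a S' | c S S' | c T S'; T -> a a | c a; S' -> c a S' | ε

Left recursion appears on S.
For S: α = {c a}, β = {a c, a, c S, c T}. Rewrite as S → β S' and S' → α S' | ε.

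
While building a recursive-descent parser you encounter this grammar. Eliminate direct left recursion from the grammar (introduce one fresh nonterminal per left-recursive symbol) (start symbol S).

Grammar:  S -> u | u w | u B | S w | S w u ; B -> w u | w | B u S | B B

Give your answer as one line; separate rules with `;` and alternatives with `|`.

S -> u S' | u w S' | u B S'; B -> w u B' | w B'; S' -> w S' | w u S' | eps; B' -> u S B' | B B' | eps

Left recursion appears on S, B.
For S: α = {w, w u}, β = {u, u w, u B}. Rewrite as S → β S' and S' → α S' | ε.
For B: α = {u S, B}, β = {w u, w}. Rewrite as B → β B' and B' → α B' | ε.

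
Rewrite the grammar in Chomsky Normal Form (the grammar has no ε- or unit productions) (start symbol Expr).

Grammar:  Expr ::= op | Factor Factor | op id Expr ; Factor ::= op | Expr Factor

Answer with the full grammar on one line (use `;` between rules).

Introduce a nonterminal for each terminal appearing in a rule of length ≥ 2: X1 → op, X2 → id.
Binarize each right-hand side of length ≥ 3 by chaining fresh nonterminals (Y1, Y2, …): affected rules were Expr → X1 X2 Expr.

Expr ::= op | Factor Factor | X1 Y1; Factor ::= op | Expr Factor; X1 ::= op; X2 ::= id; Y1 ::= X2 Expr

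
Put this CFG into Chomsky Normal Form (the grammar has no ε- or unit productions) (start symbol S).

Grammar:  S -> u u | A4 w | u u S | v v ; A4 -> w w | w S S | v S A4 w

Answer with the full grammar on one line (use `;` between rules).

S -> X1 X1 | A4 X2 | X1 Y1 | X3 X3; A4 -> X2 X2 | X2 Y2 | X3 Y3; X1 -> u; X2 -> w; X3 -> v; Y1 -> X1 S; Y2 -> S S; Y3 -> S Y4; Y4 -> A4 X2

Introduce a nonterminal for each terminal appearing in a rule of length ≥ 2: X1 → u, X2 → w, X3 → v.
Binarize each right-hand side of length ≥ 3 by chaining fresh nonterminals (Y1, Y2, …): affected rules were S → X1 X1 S; A4 → X2 S S; A4 → X3 S A4 X2.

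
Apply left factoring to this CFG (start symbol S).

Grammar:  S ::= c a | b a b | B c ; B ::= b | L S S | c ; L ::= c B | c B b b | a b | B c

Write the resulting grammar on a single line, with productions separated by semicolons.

S ::= c a | b a b | B c; B ::= b | L S S | c; L ::= a b | B c | c B L'; L' ::= ε | b b

L has alternatives sharing prefix 'c B': factor to L → c B L' with L' → ε | b b.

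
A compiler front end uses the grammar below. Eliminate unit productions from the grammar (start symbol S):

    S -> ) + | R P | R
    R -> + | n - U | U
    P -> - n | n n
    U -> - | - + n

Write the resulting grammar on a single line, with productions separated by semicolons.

S -> - | - + n | ) + | R P | + | n - U; R -> - | - + n | + | n - U; P -> - n | n n; U -> - | - + n

Unit pairs: R ⇒* {U}; S ⇒* {R, U}.
For every A with A ⇒* B via unit rules, add B's non-unit alternatives to A; then delete every rule of the form X → Y.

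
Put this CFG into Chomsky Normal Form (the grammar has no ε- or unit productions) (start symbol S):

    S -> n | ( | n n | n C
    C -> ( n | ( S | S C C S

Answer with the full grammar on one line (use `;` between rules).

Introduce a nonterminal for each terminal appearing in a rule of length ≥ 2: X1 → n, X2 → (.
Binarize each right-hand side of length ≥ 3 by chaining fresh nonterminals (Y1, Y2, …): affected rules were C → S C C S.

S -> n | ( | X1 X1 | X1 C; C -> X2 X1 | X2 S | S Y1; X1 -> n; X2 -> (; Y1 -> C Y2; Y2 -> C S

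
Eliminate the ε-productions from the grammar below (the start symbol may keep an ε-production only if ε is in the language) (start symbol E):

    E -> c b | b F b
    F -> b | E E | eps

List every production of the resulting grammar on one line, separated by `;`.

Nullable set = {F}.
ε ∉ L(G), so no ε-production is kept.
For each production, add variants omitting each subset of nullable occurrences: E → b F b gives b F b | b b.

E -> c b | b F b | b b; F -> b | E E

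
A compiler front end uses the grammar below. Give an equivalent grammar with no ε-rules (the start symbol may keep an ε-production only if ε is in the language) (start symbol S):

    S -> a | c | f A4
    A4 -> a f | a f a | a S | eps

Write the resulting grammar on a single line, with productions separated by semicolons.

S -> a | c | f A4 | f; A4 -> a f | a f a | a S

Nullable nonterminals: {A4}.
ε ∉ L(G), so no ε-production is kept.
For each production, add variants omitting each subset of nullable occurrences: S → f A4 gives f A4 | f.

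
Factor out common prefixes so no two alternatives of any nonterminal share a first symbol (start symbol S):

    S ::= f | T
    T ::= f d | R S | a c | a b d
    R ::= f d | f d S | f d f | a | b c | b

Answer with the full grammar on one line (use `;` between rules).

T has alternatives sharing prefix 'a': factor to T → a T' with T' → c | b d.
R has alternatives sharing prefix 'f d': factor to R → f d R' with R' → ε | S | f.
R has alternatives sharing prefix 'b': factor to R → b R'' with R'' → c | ε.

S ::= f | T; T ::= f d | R S | a T'; R ::= a | f d R' | b R''; T' ::= c | b d; R' ::= ε | S | f; R'' ::= c | ε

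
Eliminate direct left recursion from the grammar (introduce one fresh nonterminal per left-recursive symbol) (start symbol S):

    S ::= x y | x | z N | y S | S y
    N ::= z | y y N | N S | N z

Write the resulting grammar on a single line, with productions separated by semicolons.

S ::= x y S' | x S' | z N S' | y S S'; N ::= z N' | y y N N'; S' ::= y S' | ε; N' ::= S N' | z N' | ε

Left recursion appears on S, N.
For S: α = {y}, β = {x y, x, z N, y S}. Rewrite as S → β S' and S' → α S' | ε.
For N: α = {S, z}, β = {z, y y N}. Rewrite as N → β N' and N' → α N' | ε.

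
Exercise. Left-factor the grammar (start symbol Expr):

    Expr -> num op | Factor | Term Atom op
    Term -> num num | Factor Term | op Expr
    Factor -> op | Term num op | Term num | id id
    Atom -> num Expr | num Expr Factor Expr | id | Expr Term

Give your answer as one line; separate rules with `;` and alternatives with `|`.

Expr -> num op | Factor | Term Atom op; Term -> num num | Factor Term | op Expr; Factor -> op | id id | Term num Factor1; Atom -> id | Expr Term | num Expr Atom1; Factor1 -> op | ε; Atom1 -> ε | Factor Expr

Factor has alternatives sharing prefix 'Term num': factor to Factor → Term num Factor1 with Factor1 → op | ε.
Atom has alternatives sharing prefix 'num Expr': factor to Atom → num Expr Atom1 with Atom1 → ε | Factor Expr.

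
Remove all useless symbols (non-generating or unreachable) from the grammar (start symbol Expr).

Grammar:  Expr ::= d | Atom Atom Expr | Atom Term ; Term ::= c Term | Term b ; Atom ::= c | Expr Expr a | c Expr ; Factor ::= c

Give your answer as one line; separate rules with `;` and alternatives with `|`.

Expr ::= d | Atom Atom Expr; Atom ::= c | Expr Expr a | c Expr

Generating nonterminals: {Atom, Expr, Factor}.
Reachable from Expr after that: {Atom, Expr}.
Removed useless symbols: {Factor, Term} and every production mentioning them.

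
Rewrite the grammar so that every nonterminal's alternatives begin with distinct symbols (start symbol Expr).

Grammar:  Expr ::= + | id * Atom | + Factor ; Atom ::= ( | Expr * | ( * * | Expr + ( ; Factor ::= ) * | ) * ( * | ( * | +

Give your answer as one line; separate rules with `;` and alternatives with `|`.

Expr has alternatives sharing prefix '+': factor to Expr → + Expr1 with Expr1 → ε | Factor.
Atom has alternatives sharing prefix '(': factor to Atom → ( Atom1 with Atom1 → ε | * *.
Atom has alternatives sharing prefix 'Expr': factor to Atom → Expr Atom2 with Atom2 → * | + (.
Factor has alternatives sharing prefix ') *': factor to Factor → ) * Factor1 with Factor1 → ε | ( *.

Expr ::= id * Atom | + Expr1; Atom ::= ( Atom1 | Expr Atom2; Factor ::= ( * | + | ) * Factor1; Expr1 ::= ε | Factor; Atom1 ::= ε | * *; Atom2 ::= * | + (; Factor1 ::= ε | ( *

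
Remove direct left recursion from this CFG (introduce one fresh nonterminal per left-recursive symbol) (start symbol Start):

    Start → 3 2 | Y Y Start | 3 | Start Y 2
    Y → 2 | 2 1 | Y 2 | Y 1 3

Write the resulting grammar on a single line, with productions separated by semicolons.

Directly left-recursive nonterminals: Start, Y.
For Start: α = {Y 2}, β = {3 2, Y Y Start, 3}. Rewrite as Start → β Start1 and Start1 → α Start1 | ε.
For Y: α = {2, 1 3}, β = {2, 2 1}. Rewrite as Y → β Y1 and Y1 → α Y1 | ε.

Start → 3 2 Start1 | Y Y Start Start1 | 3 Start1; Y → 2 Y1 | 2 1 Y1; Start1 → Y 2 Start1 | ε; Y1 → 2 Y1 | 1 3 Y1 | ε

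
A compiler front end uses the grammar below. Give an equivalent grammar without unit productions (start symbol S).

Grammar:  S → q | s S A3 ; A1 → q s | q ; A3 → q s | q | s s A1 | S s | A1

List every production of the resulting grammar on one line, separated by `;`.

S → q | s S A3; A1 → q s | q; A3 → q s | q | s s A1 | S s

Unit pairs: A3 ⇒* {A1}.
For every A with A ⇒* B via unit rules, add B's non-unit alternatives to A; then delete every rule of the form X → Y.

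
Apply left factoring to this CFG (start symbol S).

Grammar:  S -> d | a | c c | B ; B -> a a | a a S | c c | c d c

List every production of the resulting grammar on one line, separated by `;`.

B has alternatives sharing prefix 'a a': factor to B → a a B' with B' → ε | S.
B has alternatives sharing prefix 'c': factor to B → c B'' with B'' → c | d c.

S -> d | a | c c | B; B -> a a B' | c B''; B' -> epsilon | S; B'' -> c | d c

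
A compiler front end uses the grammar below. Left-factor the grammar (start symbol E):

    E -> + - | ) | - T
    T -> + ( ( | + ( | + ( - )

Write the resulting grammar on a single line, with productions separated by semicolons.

T has alternatives sharing prefix '+ (': factor to T → + ( T' with T' → ( | ε | - ).

E -> + - | ) | - T; T -> + ( T'; T' -> ( | epsilon | - )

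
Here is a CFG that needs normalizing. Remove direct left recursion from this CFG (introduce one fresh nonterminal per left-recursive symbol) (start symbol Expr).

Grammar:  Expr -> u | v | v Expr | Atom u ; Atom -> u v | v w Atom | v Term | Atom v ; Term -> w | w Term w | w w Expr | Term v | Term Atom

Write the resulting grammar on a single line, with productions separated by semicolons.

Expr -> u | v | v Expr | Atom u; Atom -> u v Atom1 | v w Atom Atom1 | v Term Atom1; Term -> w Term1 | w Term w Term1 | w w Expr Term1; Atom1 -> v Atom1 | eps; Term1 -> v Term1 | Atom Term1 | eps

Left recursion appears on Atom, Term.
For Atom: α = {v}, β = {u v, v w Atom, v Term}. Rewrite as Atom → β Atom1 and Atom1 → α Atom1 | ε.
For Term: α = {v, Atom}, β = {w, w Term w, w w Expr}. Rewrite as Term → β Term1 and Term1 → α Term1 | ε.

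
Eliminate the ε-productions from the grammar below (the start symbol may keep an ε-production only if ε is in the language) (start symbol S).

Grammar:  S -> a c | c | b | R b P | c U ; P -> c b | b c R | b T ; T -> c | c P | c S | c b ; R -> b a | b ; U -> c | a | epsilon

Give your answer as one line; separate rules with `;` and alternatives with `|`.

Nullable set = {U}.
ε ∉ L(G), so no ε-production is kept.

S -> a c | c | b | R b P | c U; P -> c b | b c R | b T; T -> c | c P | c S | c b; R -> b a | b; U -> c | a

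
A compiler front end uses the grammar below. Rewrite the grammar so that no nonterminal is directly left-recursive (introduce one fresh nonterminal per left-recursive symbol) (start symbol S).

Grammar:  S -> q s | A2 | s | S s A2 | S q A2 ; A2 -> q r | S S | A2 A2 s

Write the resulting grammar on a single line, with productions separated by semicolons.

S -> q s S' | A2 S' | s S'; A2 -> q r A2' | S S A2'; S' -> s A2 S' | q A2 S' | ε; A2' -> A2 s A2' | ε

Directly left-recursive nonterminals: S, A2.
For S: α = {s A2, q A2}, β = {q s, A2, s}. Rewrite as S → β S' and S' → α S' | ε.
For A2: α = {A2 s}, β = {q r, S S}. Rewrite as A2 → β A2' and A2' → α A2' | ε.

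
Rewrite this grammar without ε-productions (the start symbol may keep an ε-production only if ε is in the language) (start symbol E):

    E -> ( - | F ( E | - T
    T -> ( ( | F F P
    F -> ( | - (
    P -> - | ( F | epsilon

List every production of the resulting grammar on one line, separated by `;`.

E -> ( - | F ( E | - T; T -> ( ( | F F P | F F; F -> ( | - (; P -> - | ( F

Nullable set = {P}.
ε ∉ L(G), so no ε-production is kept.
Add the nullable-subset variants: T → F F P gives F F P | F F.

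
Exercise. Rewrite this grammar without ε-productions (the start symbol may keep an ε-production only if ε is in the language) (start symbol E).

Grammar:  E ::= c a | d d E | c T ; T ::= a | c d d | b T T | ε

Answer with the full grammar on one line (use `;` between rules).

E ::= c a | d d E | c T | c; T ::= a | c d d | b T T | b T | b

Nullable nonterminals: {T}.
ε ∉ L(G), so no ε-production is kept.
Expand every rule over subsets of its nullable positions: E → c T gives c T | c. T → b T T gives b T T | b T | b.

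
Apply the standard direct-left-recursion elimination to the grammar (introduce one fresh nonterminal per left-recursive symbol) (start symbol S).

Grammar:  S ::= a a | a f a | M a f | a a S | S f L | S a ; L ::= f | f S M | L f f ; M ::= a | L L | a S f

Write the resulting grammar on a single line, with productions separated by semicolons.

Directly left-recursive nonterminals: S, L.
For S: α = {f L, a}, β = {a a, a f a, M a f, a a S}. Rewrite as S → β S' and S' → α S' | ε.
For L: α = {f f}, β = {f, f S M}. Rewrite as L → β L' and L' → α L' | ε.

S ::= a a S' | a f a S' | M a f S' | a a S S'; L ::= f L' | f S M L'; M ::= a | L L | a S f; S' ::= f L S' | a S' | ε; L' ::= f f L' | ε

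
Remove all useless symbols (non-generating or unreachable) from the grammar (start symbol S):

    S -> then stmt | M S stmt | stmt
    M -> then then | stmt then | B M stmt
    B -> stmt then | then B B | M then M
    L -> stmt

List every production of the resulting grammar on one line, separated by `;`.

S -> then stmt | M S stmt | stmt; M -> then then | stmt then | B M stmt; B -> stmt then | then B B | M then M

Generating nonterminals: {B, L, M, S}.
Reachable from S after that: {B, M, S}.
Removed useless symbols: {L} and every production mentioning them.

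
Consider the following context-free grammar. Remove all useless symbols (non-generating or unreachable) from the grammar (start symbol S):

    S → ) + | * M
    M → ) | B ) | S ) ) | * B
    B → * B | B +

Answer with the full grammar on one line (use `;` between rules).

S → ) + | * M; M → ) | S ) )

Generating nonterminals: {M, S}.
Reachable from S after that: {M, S}.
Removed useless symbols: {B} and every production mentioning them.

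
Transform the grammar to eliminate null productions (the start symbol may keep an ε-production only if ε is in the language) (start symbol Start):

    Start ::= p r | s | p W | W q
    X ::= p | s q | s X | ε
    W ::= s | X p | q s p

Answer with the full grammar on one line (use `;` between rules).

Start ::= p r | s | p W | W q; X ::= p | s q | s X | s; W ::= s | X p | p | q s p

Nullable set = {X}.
ε ∉ L(G), so no ε-production is kept.
For each production, add variants omitting each subset of nullable occurrences: X → s X gives s X | s. W → X p gives X p | p.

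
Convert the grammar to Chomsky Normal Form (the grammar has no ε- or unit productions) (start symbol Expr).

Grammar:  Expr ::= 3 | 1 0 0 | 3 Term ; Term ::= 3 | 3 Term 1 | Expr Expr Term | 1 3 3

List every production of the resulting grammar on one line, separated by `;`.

Introduce a nonterminal for each terminal appearing in a rule of length ≥ 2: X1 → 1, X2 → 0, X3 → 3.
Binarize each right-hand side of length ≥ 3 by chaining fresh nonterminals (Y1, Y2, …): affected rules were Expr → X1 X2 X2; Term → X3 Term X1; Term → Expr Expr Term; Term → X1 X3 X3.

Expr ::= 3 | X1 Y1 | X3 Term; Term ::= 3 | X3 Y2 | Expr Y3 | X1 Y4; X1 ::= 1; X2 ::= 0; X3 ::= 3; Y1 ::= X2 X2; Y2 ::= Term X1; Y3 ::= Expr Term; Y4 ::= X3 X3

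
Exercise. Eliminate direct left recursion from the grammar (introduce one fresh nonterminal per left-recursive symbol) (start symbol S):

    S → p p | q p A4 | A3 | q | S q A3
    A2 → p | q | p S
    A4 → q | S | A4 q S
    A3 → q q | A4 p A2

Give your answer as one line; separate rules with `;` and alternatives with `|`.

S, A4 are directly left-recursive.
For S: α = {q A3}, β = {p p, q p A4, A3, q}. Rewrite as S → β S' and S' → α S' | ε.
For A4: α = {q S}, β = {q, S}. Rewrite as A4 → β A4' and A4' → α A4' | ε.

S → p p S' | q p A4 S' | A3 S' | q S'; A2 → p | q | p S; A4 → q A4' | S A4'; A3 → q q | A4 p A2; S' → q A3 S' | ε; A4' → q S A4' | ε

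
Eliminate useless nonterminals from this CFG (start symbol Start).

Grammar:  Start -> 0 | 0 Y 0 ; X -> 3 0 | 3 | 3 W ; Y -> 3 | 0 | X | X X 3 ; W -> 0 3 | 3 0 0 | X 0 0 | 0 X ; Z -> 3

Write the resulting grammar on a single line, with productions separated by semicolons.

Start -> 0 | 0 Y 0; X -> 3 0 | 3 | 3 W; Y -> 3 | 0 | X | X X 3; W -> 0 3 | 3 0 0 | X 0 0 | 0 X

Generating nonterminals: {Start, W, X, Y, Z}.
Reachable from Start after that: {Start, W, X, Y}.
Removed useless symbols: {Z} and every production mentioning them.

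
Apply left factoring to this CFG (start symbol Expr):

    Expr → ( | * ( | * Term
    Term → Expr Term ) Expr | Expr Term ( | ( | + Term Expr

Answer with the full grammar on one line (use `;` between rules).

Expr → ( | * Expr1; Term → ( | + Term Expr | Expr Term Term1; Expr1 → ( | Term; Term1 → ) Expr | (

Expr has alternatives sharing prefix '*': factor to Expr → * Expr1 with Expr1 → ( | Term.
Term has alternatives sharing prefix 'Expr Term': factor to Term → Expr Term Term1 with Term1 → ) Expr | (.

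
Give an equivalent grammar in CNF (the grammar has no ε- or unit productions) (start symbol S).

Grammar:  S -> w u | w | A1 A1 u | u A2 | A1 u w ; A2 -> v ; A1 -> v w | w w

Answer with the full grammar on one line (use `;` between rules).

S -> X1 X2 | w | A1 Y1 | X2 A2 | A1 Y2; A2 -> v; A1 -> X3 X1 | X1 X1; X1 -> w; X2 -> u; X3 -> v; Y1 -> A1 X2; Y2 -> X2 X1

Introduce a nonterminal for each terminal appearing in a rule of length ≥ 2: X1 → w, X2 → u, X3 → v.
Binarize each right-hand side of length ≥ 3 by chaining fresh nonterminals (Y1, Y2, …): affected rules were S → A1 A1 X2; S → A1 X2 X1.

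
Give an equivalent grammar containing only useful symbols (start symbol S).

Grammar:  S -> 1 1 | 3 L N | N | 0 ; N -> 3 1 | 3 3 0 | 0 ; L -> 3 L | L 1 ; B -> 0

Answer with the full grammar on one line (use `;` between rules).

S -> 1 1 | N | 0; N -> 3 1 | 3 3 0 | 0

Generating nonterminals: {B, N, S}.
Reachable from S after that: {N, S}.
Removed useless symbols: {B, L} and every production mentioning them.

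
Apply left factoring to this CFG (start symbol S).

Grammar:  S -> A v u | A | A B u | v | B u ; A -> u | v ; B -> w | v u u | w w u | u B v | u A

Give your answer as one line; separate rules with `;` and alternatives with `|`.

S -> v | B u | A S'; A -> u | v; B -> v u u | w B' | u B''; S' -> v u | epsilon | B u; B' -> epsilon | w u; B'' -> B v | A

S has alternatives sharing prefix 'A': factor to S → A S' with S' → v u | ε | B u.
B has alternatives sharing prefix 'w': factor to B → w B' with B' → ε | w u.
B has alternatives sharing prefix 'u': factor to B → u B'' with B'' → B v | A.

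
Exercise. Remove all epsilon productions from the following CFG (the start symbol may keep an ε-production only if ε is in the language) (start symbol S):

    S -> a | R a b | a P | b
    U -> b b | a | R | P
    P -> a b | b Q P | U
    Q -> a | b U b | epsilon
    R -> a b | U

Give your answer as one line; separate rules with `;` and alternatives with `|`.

Nullable nonterminals: {Q}.
ε ∉ L(G), so no ε-production is kept.
Expand every rule over subsets of its nullable positions: P → b Q P gives b Q P | b P.

S -> a | R a b | a P | b; U -> b b | a | R | P; P -> a b | b Q P | b P | U; Q -> a | b U b; R -> a b | U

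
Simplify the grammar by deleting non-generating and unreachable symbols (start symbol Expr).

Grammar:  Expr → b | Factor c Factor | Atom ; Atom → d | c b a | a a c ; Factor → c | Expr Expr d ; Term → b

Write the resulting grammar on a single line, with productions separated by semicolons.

Generating nonterminals: {Atom, Expr, Factor, Term}.
Reachable from Expr after that: {Atom, Expr, Factor}.
Removed useless symbols: {Term} and every production mentioning them.

Expr → b | Factor c Factor | Atom; Atom → d | c b a | a a c; Factor → c | Expr Expr d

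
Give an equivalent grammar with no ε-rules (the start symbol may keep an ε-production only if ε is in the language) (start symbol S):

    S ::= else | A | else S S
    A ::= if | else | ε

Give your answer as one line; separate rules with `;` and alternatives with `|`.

S ::= else | A | else S S | else S | ε; A ::= if | else

The nullable symbols are {A, S}.
ε ∈ L(G) since S is nullable, so keep S → ε.
For each production, add variants omitting each subset of nullable occurrences: S → else S S gives else S S | else S.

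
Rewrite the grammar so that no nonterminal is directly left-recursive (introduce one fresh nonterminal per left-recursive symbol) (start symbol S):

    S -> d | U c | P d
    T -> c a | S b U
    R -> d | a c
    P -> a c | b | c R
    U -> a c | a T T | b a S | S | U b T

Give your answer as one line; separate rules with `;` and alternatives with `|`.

S -> d | U c | P d; T -> c a | S b U; R -> d | a c; P -> a c | b | c R; U -> a c U' | a T T U' | b a S U' | S U'; U' -> b T U' | ε

U is directly left-recursive.
For U: α = {b T}, β = {a c, a T T, b a S, S}. Rewrite as U → β U' and U' → α U' | ε.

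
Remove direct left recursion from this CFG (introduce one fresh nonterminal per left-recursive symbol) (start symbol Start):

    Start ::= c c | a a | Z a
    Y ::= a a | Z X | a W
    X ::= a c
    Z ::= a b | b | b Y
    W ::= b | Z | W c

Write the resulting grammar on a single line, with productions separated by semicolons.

Left recursion appears on W.
For W: α = {c}, β = {b, Z}. Rewrite as W → β W1 and W1 → α W1 | ε.

Start ::= c c | a a | Z a; Y ::= a a | Z X | a W; X ::= a c; Z ::= a b | b | b Y; W ::= b W1 | Z W1; W1 ::= c W1 | ε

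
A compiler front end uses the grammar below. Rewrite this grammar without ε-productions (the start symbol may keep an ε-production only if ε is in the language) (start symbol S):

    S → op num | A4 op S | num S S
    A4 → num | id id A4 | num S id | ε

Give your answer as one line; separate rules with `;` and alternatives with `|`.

S → op num | A4 op S | op S | num S S; A4 → num | id id A4 | id id | num S id

The nullable symbols are {A4}.
ε ∉ L(G), so no ε-production is kept.
For each production, add variants omitting each subset of nullable occurrences: S → A4 op S gives A4 op S | op S. A4 → id id A4 gives id id A4 | id id.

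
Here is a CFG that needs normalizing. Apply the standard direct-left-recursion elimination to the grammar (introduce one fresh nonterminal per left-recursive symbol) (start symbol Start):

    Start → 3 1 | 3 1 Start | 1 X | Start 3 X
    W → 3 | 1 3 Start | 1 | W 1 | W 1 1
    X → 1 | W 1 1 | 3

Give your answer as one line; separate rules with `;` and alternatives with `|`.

Left recursion appears on Start, W.
For Start: α = {3 X}, β = {3 1, 3 1 Start, 1 X}. Rewrite as Start → β Start1 and Start1 → α Start1 | ε.
For W: α = {1, 1 1}, β = {3, 1 3 Start, 1}. Rewrite as W → β W1 and W1 → α W1 | ε.

Start → 3 1 Start1 | 3 1 Start Start1 | 1 X Start1; W → 3 W1 | 1 3 Start W1 | 1 W1; X → 1 | W 1 1 | 3; Start1 → 3 X Start1 | eps; W1 → 1 W1 | 1 1 W1 | eps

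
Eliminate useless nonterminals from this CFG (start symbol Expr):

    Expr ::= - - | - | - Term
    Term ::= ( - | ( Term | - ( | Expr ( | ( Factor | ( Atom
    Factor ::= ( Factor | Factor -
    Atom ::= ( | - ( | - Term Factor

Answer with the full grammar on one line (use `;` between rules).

Generating nonterminals: {Atom, Expr, Term}.
Reachable from Expr after that: {Atom, Expr, Term}.
Removed useless symbols: {Factor} and every production mentioning them.

Expr ::= - - | - | - Term; Term ::= ( - | ( Term | - ( | Expr ( | ( Atom; Atom ::= ( | - (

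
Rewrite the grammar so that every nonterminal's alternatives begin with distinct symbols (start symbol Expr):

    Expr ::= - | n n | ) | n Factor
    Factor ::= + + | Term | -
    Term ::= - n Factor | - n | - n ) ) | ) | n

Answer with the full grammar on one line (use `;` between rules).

Expr has alternatives sharing prefix 'n': factor to Expr → n Expr1 with Expr1 → n | Factor.
Term has alternatives sharing prefix '- n': factor to Term → - n Term1 with Term1 → Factor | ε | ) ).

Expr ::= - | ) | n Expr1; Factor ::= + + | Term | -; Term ::= ) | n | - n Term1; Expr1 ::= n | Factor; Term1 ::= Factor | eps | ) )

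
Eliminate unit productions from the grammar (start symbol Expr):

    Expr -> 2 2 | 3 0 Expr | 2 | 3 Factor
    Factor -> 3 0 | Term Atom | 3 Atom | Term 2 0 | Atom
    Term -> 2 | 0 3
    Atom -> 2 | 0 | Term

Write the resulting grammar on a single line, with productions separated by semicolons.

Expr -> 2 2 | 3 0 Expr | 2 | 3 Factor; Factor -> 2 | 0 3 | 0 | 3 0 | Term Atom | 3 Atom | Term 2 0; Term -> 2 | 0 3; Atom -> 2 | 0 3 | 0

Unit pairs: Atom ⇒* {Term}; Factor ⇒* {Atom, Term}.
For every A with A ⇒* B via unit rules, add B's non-unit alternatives to A; then delete every rule of the form X → Y.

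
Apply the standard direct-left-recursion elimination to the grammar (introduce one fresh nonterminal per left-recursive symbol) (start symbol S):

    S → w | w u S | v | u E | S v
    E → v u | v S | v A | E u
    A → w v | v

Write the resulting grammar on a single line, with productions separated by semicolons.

S → w S' | w u S S' | v S' | u E S'; E → v u E' | v S E' | v A E'; A → w v | v; S' → v S' | eps; E' → u E' | eps

Left recursion appears on S, E.
For S: α = {v}, β = {w, w u S, v, u E}. Rewrite as S → β S' and S' → α S' | ε.
For E: α = {u}, β = {v u, v S, v A}. Rewrite as E → β E' and E' → α E' | ε.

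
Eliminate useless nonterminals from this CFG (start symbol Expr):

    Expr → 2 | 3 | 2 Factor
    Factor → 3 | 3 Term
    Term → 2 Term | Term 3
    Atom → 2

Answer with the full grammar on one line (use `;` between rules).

Expr → 2 | 3 | 2 Factor; Factor → 3

Generating nonterminals: {Atom, Expr, Factor}.
Reachable from Expr after that: {Expr, Factor}.
Removed useless symbols: {Atom, Term} and every production mentioning them.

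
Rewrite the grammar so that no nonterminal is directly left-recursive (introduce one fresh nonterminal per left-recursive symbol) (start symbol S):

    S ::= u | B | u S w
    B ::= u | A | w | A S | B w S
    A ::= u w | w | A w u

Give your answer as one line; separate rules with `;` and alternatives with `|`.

Left recursion appears on B, A.
For B: α = {w S}, β = {u, A, w, A S}. Rewrite as B → β B' and B' → α B' | ε.
For A: α = {w u}, β = {u w, w}. Rewrite as A → β A' and A' → α A' | ε.

S ::= u | B | u S w; B ::= u B' | A B' | w B' | A S B'; A ::= u w A' | w A'; B' ::= w S B' | ε; A' ::= w u A' | ε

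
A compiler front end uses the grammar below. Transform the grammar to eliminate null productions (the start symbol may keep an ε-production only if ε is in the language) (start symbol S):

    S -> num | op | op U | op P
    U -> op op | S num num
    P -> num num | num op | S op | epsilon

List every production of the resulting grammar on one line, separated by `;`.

S -> num | op | op U | op P; U -> op op | S num num; P -> num num | num op | S op

The nullable symbols are {P}.
ε ∉ L(G), so no ε-production is kept.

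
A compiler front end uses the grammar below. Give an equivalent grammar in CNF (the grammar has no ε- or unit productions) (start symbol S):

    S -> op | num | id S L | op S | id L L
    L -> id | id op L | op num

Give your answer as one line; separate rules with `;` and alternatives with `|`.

Introduce a nonterminal for each terminal appearing in a rule of length ≥ 2: X1 → id, X2 → op, X3 → num.
Binarize each right-hand side of length ≥ 3 by chaining fresh nonterminals (Y1, Y2, …): affected rules were S → X1 S L; S → X1 L L; L → X1 X2 L.

S -> op | num | X1 Y1 | X2 S | X1 Y2; L -> id | X1 Y3 | X2 X3; X1 -> id; X2 -> op; X3 -> num; Y1 -> S L; Y2 -> L L; Y3 -> X2 L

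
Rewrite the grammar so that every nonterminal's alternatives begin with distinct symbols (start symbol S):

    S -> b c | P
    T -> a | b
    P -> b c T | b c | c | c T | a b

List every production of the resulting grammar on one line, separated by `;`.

P has alternatives sharing prefix 'b c': factor to P → b c P' with P' → T | ε.
P has alternatives sharing prefix 'c': factor to P → c P'' with P'' → ε | T.

S -> b c | P; T -> a | b; P -> a b | b c P' | c P''; P' -> T | ε; P'' -> ε | T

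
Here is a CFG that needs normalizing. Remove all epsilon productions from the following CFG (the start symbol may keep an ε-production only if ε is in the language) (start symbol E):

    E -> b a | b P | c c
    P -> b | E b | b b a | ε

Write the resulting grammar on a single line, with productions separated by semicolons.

E -> b a | b P | b | c c; P -> b | E b | b b a

Nullable set = {P}.
ε ∉ L(G), so no ε-production is kept.
Add the nullable-subset variants: E → b P gives b P | b.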